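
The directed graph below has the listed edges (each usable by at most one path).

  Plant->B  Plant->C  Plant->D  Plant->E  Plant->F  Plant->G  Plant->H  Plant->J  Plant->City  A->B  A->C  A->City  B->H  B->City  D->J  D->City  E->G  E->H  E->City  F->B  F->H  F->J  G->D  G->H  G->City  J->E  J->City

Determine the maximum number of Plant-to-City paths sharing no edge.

Assign every edge capacity 1; by Menger, the answer equals the max flow.
Path Plant→City (+1); total 1.
Path Plant→B→City (+1); total 2.
Path Plant→D→City (+1); total 3.
Path Plant→E→City (+1); total 4.
Path Plant→G→City (+1); total 5.
Path Plant→J→City (+1); total 6.
No residual Plant→City path; max flow = 6.
Certifying cut of size 6: {B→City, D→City, E→City, G→City, J→City, Plant→City}.

6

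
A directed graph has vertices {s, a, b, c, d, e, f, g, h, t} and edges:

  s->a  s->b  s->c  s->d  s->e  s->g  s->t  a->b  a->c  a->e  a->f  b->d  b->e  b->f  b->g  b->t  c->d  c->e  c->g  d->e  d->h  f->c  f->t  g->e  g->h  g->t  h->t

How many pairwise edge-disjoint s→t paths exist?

5

Assign every edge capacity 1; by Menger, the answer equals the max flow.
Path s→t (+1); total 1.
Path s→b→t (+1); total 2.
Path s→g→t (+1); total 3.
Path s→a→f→t (+1); total 4.
Path s→d→h→t (+1); total 5.
No residual s→t path; max flow = 5.
Certifying cut of size 5: {g→t, h→t, s→a, s→b, s→t}.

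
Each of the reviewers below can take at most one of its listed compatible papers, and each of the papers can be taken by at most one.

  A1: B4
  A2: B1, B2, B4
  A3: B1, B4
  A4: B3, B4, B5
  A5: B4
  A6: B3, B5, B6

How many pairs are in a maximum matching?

5

Unit-capacity flow: source→left, listed edges, right→sink; max matching = max flow.
Augmenting path A1→B4 (+1); matched 1.
Augmenting path A2→B1 (+1); matched 2.
Augmenting path A4→B3 (+1); matched 3.
Augmenting path A6→B5 (+1); matched 4.
Augmenting path A3→B1→A2→B2 (+1); matched 5.
No augmenting path remains; maximum matching = 5.
König certificate: {A2, A3, A4, A6, B4} is a vertex cover of size 5 (every listed pair touches it), so no matching can be larger.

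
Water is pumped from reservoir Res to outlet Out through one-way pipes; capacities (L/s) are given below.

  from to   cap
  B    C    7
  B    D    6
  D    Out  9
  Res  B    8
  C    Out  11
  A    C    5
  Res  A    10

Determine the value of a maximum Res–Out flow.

Augment Res→A→C→Out: bottleneck 5, flow now 5.
Augment Res→B→C→Out: bottleneck 6, flow now 11.
Augment Res→B→D→Out: bottleneck 2, flow now 13.
No augmenting path remains; maximum flow = 13.
In the residual graph, reachable from Res: {Res, A}.
Min-cut edges: Res→B (8), A→C (5); capacity 8 + 5 = 13.
This cut is saturated, so no flow can exceed 13.

13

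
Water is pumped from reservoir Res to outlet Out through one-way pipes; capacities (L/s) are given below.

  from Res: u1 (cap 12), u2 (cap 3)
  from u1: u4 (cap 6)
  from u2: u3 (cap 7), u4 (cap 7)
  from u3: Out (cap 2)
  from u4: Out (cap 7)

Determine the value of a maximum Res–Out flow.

Augment Res→u1→u4→Out: bottleneck 6, flow now 6.
Augment Res→u2→u3→Out: bottleneck 2, flow now 8.
Augment Res→u2→u4→Out: bottleneck 1, flow now 9.
No augmenting path remains; maximum flow = 9.
In the residual graph, reachable from Res: {Res, u1}.
Min-cut edges: Res→u2 (3), u1→u4 (6); capacity 3 + 6 = 9.
This cut is saturated, so no flow can exceed 9.

9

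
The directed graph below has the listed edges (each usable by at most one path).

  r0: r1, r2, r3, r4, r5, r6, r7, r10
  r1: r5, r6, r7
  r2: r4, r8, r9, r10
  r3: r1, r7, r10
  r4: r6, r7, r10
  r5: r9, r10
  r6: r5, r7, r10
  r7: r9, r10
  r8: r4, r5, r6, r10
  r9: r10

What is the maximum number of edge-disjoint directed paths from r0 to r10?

8

Assign every edge capacity 1; by Menger, the answer equals the max flow.
Path r0→r10 (+1); total 1.
Path r0→r2→r10 (+1); total 2.
Path r0→r3→r10 (+1); total 3.
Path r0→r4→r10 (+1); total 4.
Path r0→r5→r10 (+1); total 5.
Path r0→r6→r10 (+1); total 6.
Path r0→r7→r10 (+1); total 7.
Path r0→r1→r5→r9→r10 (+1); total 8.
No residual r0→r10 path; max flow = 8.
Certifying cut of size 8: {r0→r1, r0→r10, r0→r2, r0→r3, r0→r4, r0→r5, r0→r6, r0→r7}.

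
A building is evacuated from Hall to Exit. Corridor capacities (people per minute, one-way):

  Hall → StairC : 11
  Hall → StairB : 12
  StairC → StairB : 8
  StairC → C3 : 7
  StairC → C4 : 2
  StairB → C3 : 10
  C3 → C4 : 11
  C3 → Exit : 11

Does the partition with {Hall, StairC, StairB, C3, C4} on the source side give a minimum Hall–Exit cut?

Yes — it is a minimum cut (capacity 11).

Given cut capacity: 11 = 11.
Augment Hall→StairC→C3→Exit: bottleneck 7, flow now 7.
Augment Hall→StairB→C3→Exit: bottleneck 4, flow now 11.
No augmenting path remains; maximum flow = 11.
Cut capacity 11 equals the max flow, so it is a minimum cut.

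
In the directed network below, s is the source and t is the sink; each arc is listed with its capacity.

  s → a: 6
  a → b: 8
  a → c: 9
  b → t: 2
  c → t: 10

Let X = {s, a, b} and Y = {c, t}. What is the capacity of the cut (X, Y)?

11

Edges leaving {s, a, b}: a→c (9), b→t (2).
Cut capacity = 9 + 2 = 11.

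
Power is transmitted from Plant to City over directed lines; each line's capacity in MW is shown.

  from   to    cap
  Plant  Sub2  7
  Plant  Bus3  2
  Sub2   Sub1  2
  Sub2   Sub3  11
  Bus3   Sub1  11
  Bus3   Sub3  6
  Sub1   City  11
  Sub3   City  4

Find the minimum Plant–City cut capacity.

Augment Plant→Sub2→Sub1→City: bottleneck 2, flow now 2.
Augment Plant→Sub2→Sub3→City: bottleneck 4, flow now 6.
Augment Plant→Bus3→Sub1→City: bottleneck 2, flow now 8.
No augmenting path remains; maximum flow = 8.
By max-flow min-cut, the minimum cut capacity equals the max flow.
In the residual graph, reachable from Plant: {Plant, Sub2, Sub3}.
Min-cut edges: Plant→Bus3 (2), Sub2→Sub1 (2), Sub3→City (4); capacity 2 + 2 + 4 = 8.

8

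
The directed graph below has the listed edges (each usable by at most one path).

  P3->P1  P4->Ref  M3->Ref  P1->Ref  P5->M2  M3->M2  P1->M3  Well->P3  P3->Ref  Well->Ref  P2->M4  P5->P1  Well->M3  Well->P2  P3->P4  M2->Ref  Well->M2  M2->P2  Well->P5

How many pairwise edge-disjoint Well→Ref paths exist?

5

Assign every edge capacity 1; by Menger, the answer equals the max flow.
Path Well→Ref (+1); total 1.
Path Well→M2→Ref (+1); total 2.
Path Well→P3→Ref (+1); total 3.
Path Well→M3→Ref (+1); total 4.
Path Well→P5→P1→Ref (+1); total 5.
No residual Well→Ref path; max flow = 5.
Certifying cut of size 5: {Well→M2, Well→M3, Well→P3, Well→P5, Well→Ref}.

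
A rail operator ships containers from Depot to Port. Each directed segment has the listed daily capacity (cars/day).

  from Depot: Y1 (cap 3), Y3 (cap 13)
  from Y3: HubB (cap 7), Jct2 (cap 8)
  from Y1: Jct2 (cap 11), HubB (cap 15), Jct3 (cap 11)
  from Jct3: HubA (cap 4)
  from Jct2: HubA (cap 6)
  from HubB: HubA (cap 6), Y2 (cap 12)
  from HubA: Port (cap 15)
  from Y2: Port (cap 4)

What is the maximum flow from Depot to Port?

16

Augment Depot→Y3→Jct2→HubA→Port: bottleneck 6, flow now 6.
Augment Depot→Y3→HubB→HubA→Port: bottleneck 6, flow now 12.
Augment Depot→Y3→HubB→Y2→Port: bottleneck 1, flow now 13.
Augment Depot→Y1→Jct3→HubA→Port: bottleneck 3, flow now 16.
No augmenting path remains; maximum flow = 16.
In the residual graph, reachable from Depot: {Depot}.
Min-cut edges: Depot→Y3 (13), Depot→Y1 (3); capacity 13 + 3 = 16.
This cut is saturated, so no flow can exceed 16.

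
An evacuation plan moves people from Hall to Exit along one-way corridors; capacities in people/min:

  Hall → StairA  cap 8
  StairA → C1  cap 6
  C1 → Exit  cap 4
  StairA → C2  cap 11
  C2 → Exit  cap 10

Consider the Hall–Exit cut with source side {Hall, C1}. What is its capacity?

12

Edges leaving {Hall, C1}: Hall→StairA (8), C1→Exit (4).
Cut capacity = 8 + 4 = 12.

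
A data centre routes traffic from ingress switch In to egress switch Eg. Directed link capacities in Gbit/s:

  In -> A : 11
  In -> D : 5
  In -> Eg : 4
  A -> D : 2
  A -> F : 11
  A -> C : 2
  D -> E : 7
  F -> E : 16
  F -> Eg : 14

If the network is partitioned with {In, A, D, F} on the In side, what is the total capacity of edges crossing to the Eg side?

Edges leaving {In, A, D, F}: In→Eg (4), A→C (2), D→E (7), F→E (16), F→Eg (14).
Cut capacity = 4 + 2 + 7 + 16 + 14 = 43.

43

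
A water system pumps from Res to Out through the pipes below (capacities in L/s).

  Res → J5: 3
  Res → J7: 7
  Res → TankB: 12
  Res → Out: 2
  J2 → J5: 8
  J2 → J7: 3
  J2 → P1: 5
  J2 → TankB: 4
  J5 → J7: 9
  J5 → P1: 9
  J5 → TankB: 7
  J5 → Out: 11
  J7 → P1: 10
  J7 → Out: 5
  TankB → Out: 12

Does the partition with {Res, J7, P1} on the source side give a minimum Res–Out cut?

Yes — it is a minimum cut (capacity 22).

Given cut capacity: 3 + 12 + 2 + 5 = 22.
Augment Res→Out: bottleneck 2, flow now 2.
Augment Res→J5→Out: bottleneck 3, flow now 5.
Augment Res→J7→Out: bottleneck 5, flow now 10.
Augment Res→TankB→Out: bottleneck 12, flow now 22.
No augmenting path remains; maximum flow = 22.
Cut capacity 22 equals the max flow, so it is a minimum cut.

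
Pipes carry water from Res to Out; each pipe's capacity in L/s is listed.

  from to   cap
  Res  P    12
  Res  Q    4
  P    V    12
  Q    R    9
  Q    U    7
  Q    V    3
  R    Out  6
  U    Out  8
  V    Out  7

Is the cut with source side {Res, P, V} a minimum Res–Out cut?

Yes — it is a minimum cut (capacity 11).

Given cut capacity: 4 + 7 = 11.
Augment Res→P→V→Out: bottleneck 7, flow now 7.
Augment Res→Q→R→Out: bottleneck 4, flow now 11.
No augmenting path remains; maximum flow = 11.
Cut capacity 11 equals the max flow, so it is a minimum cut.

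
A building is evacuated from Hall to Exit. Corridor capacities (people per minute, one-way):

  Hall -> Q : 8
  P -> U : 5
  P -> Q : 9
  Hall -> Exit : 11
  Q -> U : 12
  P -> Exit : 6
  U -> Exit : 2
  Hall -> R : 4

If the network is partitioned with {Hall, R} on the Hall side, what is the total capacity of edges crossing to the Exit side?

Edges leaving {Hall, R}: Hall→Q (8), Hall→Exit (11).
Cut capacity = 8 + 11 = 19.

19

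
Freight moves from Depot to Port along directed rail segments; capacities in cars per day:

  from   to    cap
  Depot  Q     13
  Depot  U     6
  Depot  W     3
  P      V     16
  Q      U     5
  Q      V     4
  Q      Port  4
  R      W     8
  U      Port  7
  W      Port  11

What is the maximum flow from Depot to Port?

Augment Depot→Q→Port: bottleneck 4, flow now 4.
Augment Depot→U→Port: bottleneck 6, flow now 10.
Augment Depot→W→Port: bottleneck 3, flow now 13.
Augment Depot→Q→U→Port: bottleneck 1, flow now 14.
No augmenting path remains; maximum flow = 14.
In the residual graph, reachable from Depot: {Depot, Q, U, V}.
Min-cut edges: Depot→W (3), Q→Port (4), U→Port (7); capacity 3 + 4 + 7 = 14.
This cut is saturated, so no flow can exceed 14.

14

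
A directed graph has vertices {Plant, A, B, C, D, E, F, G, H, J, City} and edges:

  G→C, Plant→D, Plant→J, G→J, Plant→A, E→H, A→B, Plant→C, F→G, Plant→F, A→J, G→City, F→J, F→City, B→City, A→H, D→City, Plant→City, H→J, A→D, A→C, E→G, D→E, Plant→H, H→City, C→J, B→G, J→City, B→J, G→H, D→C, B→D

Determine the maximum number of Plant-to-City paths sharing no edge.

6

Assign every edge capacity 1; by Menger, the answer equals the max flow.
Path Plant→City (+1); total 1.
Path Plant→D→City (+1); total 2.
Path Plant→F→City (+1); total 3.
Path Plant→H→City (+1); total 4.
Path Plant→J→City (+1); total 5.
Path Plant→A→B→City (+1); total 6.
No residual Plant→City path; max flow = 6.
Certifying cut of size 6: {J→City, Plant→A, Plant→City, Plant→D, Plant→F, Plant→H}.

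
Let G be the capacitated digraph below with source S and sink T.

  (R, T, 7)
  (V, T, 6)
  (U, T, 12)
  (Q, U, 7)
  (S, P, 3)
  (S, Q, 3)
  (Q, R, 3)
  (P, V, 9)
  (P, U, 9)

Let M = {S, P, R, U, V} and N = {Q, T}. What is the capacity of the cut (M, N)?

28

Edges leaving {S, P, R, U, V}: S→Q (3), R→T (7), U→T (12), V→T (6).
Cut capacity = 3 + 7 + 12 + 6 = 28.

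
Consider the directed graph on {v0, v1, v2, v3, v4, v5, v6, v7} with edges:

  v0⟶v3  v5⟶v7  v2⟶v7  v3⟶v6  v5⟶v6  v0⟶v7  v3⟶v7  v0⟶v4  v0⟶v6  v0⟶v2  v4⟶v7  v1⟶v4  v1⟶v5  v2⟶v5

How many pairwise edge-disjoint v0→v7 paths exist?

Assign every edge capacity 1; by Menger, the answer equals the max flow.
Path v0→v7 (+1); total 1.
Path v0→v2→v7 (+1); total 2.
Path v0→v3→v7 (+1); total 3.
Path v0→v4→v7 (+1); total 4.
No residual v0→v7 path; max flow = 4.
Certifying cut of size 4: {v0→v2, v0→v3, v0→v4, v0→v7}.

4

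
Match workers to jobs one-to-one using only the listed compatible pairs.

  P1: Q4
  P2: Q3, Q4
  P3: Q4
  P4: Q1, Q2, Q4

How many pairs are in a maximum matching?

3

Unit-capacity flow: source→left, listed edges, right→sink; max matching = max flow.
Augmenting path P1→Q4 (+1); matched 1.
Augmenting path P2→Q3 (+1); matched 2.
Augmenting path P4→Q1 (+1); matched 3.
No augmenting path remains; maximum matching = 3.
König certificate: {P2, P4, Q4} is a vertex cover of size 3 (every listed pair touches it), so no matching can be larger.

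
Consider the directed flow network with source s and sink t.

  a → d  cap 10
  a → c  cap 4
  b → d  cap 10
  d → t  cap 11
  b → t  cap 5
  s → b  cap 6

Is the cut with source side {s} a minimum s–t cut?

Given cut capacity: 6 = 6.
Augment s→b→t: bottleneck 5, flow now 5.
Augment s→b→d→t: bottleneck 1, flow now 6.
No augmenting path remains; maximum flow = 6.
Cut capacity 6 equals the max flow, so it is a minimum cut.

Yes — it is a minimum cut (capacity 6).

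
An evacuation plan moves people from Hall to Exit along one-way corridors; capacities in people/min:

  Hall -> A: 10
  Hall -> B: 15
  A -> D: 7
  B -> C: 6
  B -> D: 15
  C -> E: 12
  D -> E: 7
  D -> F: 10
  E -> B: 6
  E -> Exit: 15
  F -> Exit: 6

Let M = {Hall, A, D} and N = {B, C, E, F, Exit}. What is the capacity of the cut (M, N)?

32

Edges leaving {Hall, A, D}: Hall→B (15), D→E (7), D→F (10).
Cut capacity = 15 + 7 + 10 = 32.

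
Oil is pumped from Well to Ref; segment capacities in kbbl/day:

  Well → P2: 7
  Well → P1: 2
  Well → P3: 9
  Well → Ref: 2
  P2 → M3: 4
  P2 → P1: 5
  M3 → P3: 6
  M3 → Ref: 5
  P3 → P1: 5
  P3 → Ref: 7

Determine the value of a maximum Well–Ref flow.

13

Augment Well→Ref: bottleneck 2, flow now 2.
Augment Well→P3→Ref: bottleneck 7, flow now 9.
Augment Well→P2→M3→Ref: bottleneck 4, flow now 13.
No augmenting path remains; maximum flow = 13.
In the residual graph, reachable from Well: {Well, P2, P1, P3}.
Min-cut edges: Well→Ref (2), P2→M3 (4), P3→Ref (7); capacity 2 + 4 + 7 = 13.
This cut is saturated, so no flow can exceed 13.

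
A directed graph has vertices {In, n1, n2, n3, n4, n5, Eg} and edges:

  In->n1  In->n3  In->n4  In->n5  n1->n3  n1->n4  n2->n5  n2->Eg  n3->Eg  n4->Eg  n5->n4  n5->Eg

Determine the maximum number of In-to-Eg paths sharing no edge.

3

Assign every edge capacity 1; by Menger, the answer equals the max flow.
Path In→n3→Eg (+1); total 1.
Path In→n4→Eg (+1); total 2.
Path In→n5→Eg (+1); total 3.
No residual In→Eg path; max flow = 3.
Certifying cut of size 3: {In→n5, n3→Eg, n4→Eg}.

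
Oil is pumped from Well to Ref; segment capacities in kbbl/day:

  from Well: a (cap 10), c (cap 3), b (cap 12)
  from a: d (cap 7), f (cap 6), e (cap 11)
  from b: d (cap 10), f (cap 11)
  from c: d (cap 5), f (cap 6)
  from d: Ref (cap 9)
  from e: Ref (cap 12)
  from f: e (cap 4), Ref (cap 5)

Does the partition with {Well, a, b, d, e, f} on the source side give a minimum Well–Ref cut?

Given cut capacity: 3 + 9 + 12 + 5 = 29.
Augment Well→a→d→Ref: bottleneck 7, flow now 7.
Augment Well→a→e→Ref: bottleneck 3, flow now 10.
Augment Well→b→d→Ref: bottleneck 2, flow now 12.
Augment Well→b→f→Ref: bottleneck 5, flow now 17.
Augment Well→b→f→e→Ref: bottleneck 4, flow now 21.
Augment Well→b→d→a→e→Ref: bottleneck 1, flow now 22. (uses reverse residual edge)
Augment Well→c→d→a→e→Ref: bottleneck 3, flow now 25. (uses reverse residual edge)
No augmenting path remains; maximum flow = 25.
In the residual graph, reachable from Well: {Well}.
Min-cut edges: Well→a (10), Well→b (12), Well→c (3); capacity 10 + 12 + 3 = 25.
Cut capacity 29 exceeds the max flow 25, so it is not minimum.

No — its capacity is 29, but the minimum cut has capacity 25.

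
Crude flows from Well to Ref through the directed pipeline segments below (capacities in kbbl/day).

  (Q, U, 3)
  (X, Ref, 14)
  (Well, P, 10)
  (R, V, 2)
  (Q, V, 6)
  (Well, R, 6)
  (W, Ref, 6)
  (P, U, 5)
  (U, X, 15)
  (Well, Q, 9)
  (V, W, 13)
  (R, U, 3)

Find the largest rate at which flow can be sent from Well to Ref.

Augment Well→P→U→X→Ref: bottleneck 5, flow now 5.
Augment Well→Q→U→X→Ref: bottleneck 3, flow now 8.
Augment Well→Q→V→W→Ref: bottleneck 6, flow now 14.
Augment Well→R→U→X→Ref: bottleneck 3, flow now 17.
No augmenting path remains; maximum flow = 17.
In the residual graph, reachable from Well: {Well, P, Q, R, V, W}.
Min-cut edges: P→U (5), Q→U (3), R→U (3), W→Ref (6); capacity 5 + 3 + 3 + 6 = 17.
This cut is saturated, so no flow can exceed 17.

17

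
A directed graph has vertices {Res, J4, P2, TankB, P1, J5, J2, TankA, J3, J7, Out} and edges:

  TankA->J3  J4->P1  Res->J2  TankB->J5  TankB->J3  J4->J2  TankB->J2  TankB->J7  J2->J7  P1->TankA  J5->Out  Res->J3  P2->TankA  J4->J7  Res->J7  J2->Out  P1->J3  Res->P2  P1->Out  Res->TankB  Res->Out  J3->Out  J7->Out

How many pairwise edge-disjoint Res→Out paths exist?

Assign every edge capacity 1; by Menger, the answer equals the max flow.
Path Res→Out (+1); total 1.
Path Res→J2→Out (+1); total 2.
Path Res→J3→Out (+1); total 3.
Path Res→J7→Out (+1); total 4.
Path Res→TankB→J5→Out (+1); total 5.
No residual Res→Out path; max flow = 5.
Certifying cut of size 5: {J3→Out, Res→J2, Res→J7, Res→Out, Res→TankB}.

5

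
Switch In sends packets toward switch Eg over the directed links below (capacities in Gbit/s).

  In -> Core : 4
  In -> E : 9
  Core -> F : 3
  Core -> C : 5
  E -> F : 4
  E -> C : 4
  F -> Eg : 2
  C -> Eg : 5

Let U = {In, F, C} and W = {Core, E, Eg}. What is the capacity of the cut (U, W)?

Edges leaving {In, F, C}: In→Core (4), In→E (9), F→Eg (2), C→Eg (5).
Cut capacity = 4 + 9 + 2 + 5 = 20.

20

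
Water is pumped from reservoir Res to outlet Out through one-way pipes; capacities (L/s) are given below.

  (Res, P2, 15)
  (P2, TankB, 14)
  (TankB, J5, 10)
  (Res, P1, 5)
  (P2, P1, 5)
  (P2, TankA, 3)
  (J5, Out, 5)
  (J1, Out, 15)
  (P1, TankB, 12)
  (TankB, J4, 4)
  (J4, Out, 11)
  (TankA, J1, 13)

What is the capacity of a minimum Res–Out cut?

Augment Res→P1→TankB→J4→Out: bottleneck 4, flow now 4.
Augment Res→P1→TankB→J5→Out: bottleneck 1, flow now 5.
Augment Res→P2→TankB→J5→Out: bottleneck 4, flow now 9.
Augment Res→P2→TankA→J1→Out: bottleneck 3, flow now 12.
No augmenting path remains; maximum flow = 12.
By max-flow min-cut, the minimum cut capacity equals the max flow.
In the residual graph, reachable from Res: {Res, P1, P2, TankB, J5}.
Min-cut edges: P2→TankA (3), TankB→J4 (4), J5→Out (5); capacity 3 + 4 + 5 = 12.

12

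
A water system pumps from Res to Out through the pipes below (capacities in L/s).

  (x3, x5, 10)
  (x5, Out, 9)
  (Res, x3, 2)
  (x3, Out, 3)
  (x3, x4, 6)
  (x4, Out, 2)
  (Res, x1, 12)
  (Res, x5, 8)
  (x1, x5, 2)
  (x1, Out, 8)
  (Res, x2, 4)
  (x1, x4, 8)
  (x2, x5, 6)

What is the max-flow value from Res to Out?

Augment Res→x1→Out: bottleneck 8, flow now 8.
Augment Res→x3→Out: bottleneck 2, flow now 10.
Augment Res→x5→Out: bottleneck 8, flow now 18.
Augment Res→x1→x4→Out: bottleneck 2, flow now 20.
Augment Res→x1→x5→Out: bottleneck 1, flow now 21.
No augmenting path remains; maximum flow = 21.
In the residual graph, reachable from Res: {Res, x1, x2, x4, x5}.
Min-cut edges: Res→x3 (2), x1→Out (8), x4→Out (2), x5→Out (9); capacity 2 + 8 + 2 + 9 = 21.
This cut is saturated, so no flow can exceed 21.

21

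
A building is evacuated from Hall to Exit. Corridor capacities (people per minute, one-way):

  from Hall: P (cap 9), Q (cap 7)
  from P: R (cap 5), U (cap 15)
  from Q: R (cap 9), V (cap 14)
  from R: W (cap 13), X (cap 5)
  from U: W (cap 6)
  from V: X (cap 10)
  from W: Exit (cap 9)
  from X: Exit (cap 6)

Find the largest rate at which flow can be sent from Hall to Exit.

15

Augment Hall→P→R→W→Exit: bottleneck 5, flow now 5.
Augment Hall→P→U→W→Exit: bottleneck 4, flow now 9.
Augment Hall→Q→R→X→Exit: bottleneck 5, flow now 14.
Augment Hall→Q→V→X→Exit: bottleneck 1, flow now 15.
No augmenting path remains; maximum flow = 15.
In the residual graph, reachable from Hall: {Hall, P, Q, R, U, V, W, X}.
Min-cut edges: W→Exit (9), X→Exit (6); capacity 9 + 6 = 15.
This cut is saturated, so no flow can exceed 15.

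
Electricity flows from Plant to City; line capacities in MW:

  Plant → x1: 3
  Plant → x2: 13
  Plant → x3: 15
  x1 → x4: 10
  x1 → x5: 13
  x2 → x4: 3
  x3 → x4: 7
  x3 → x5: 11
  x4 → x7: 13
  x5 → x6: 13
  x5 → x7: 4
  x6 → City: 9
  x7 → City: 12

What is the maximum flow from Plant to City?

Augment Plant→x1→x4→x7→City: bottleneck 3, flow now 3.
Augment Plant→x2→x4→x7→City: bottleneck 3, flow now 6.
Augment Plant→x3→x4→x7→City: bottleneck 6, flow now 12.
Augment Plant→x3→x5→x6→City: bottleneck 9, flow now 21.
No augmenting path remains; maximum flow = 21.
In the residual graph, reachable from Plant: {Plant, x2}.
Min-cut edges: Plant→x1 (3), Plant→x3 (15), x2→x4 (3); capacity 3 + 15 + 3 = 21.
This cut is saturated, so no flow can exceed 21.

21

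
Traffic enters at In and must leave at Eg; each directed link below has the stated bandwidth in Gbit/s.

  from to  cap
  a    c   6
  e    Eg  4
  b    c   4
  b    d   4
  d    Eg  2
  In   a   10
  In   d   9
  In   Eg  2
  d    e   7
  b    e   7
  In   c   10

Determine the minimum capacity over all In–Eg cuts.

Augment In→Eg: bottleneck 2, flow now 2.
Augment In→d→Eg: bottleneck 2, flow now 4.
Augment In→d→e→Eg: bottleneck 4, flow now 8.
No augmenting path remains; maximum flow = 8.
By max-flow min-cut, the minimum cut capacity equals the max flow.
In the residual graph, reachable from In: {In, a, c, d, e}.
Min-cut edges: In→Eg (2), d→Eg (2), e→Eg (4); capacity 2 + 2 + 4 = 8.

8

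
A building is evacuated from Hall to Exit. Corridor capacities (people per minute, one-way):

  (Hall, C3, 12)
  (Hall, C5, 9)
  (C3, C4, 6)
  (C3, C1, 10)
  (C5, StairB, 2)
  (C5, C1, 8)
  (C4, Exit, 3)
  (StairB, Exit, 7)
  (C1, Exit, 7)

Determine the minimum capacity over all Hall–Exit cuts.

Augment Hall→C3→C4→Exit: bottleneck 3, flow now 3.
Augment Hall→C3→C1→Exit: bottleneck 7, flow now 10.
Augment Hall→C5→StairB→Exit: bottleneck 2, flow now 12.
No augmenting path remains; maximum flow = 12.
By max-flow min-cut, the minimum cut capacity equals the max flow.
In the residual graph, reachable from Hall: {Hall, C3, C5, C4, C1}.
Min-cut edges: C5→StairB (2), C4→Exit (3), C1→Exit (7); capacity 2 + 3 + 7 = 12.

12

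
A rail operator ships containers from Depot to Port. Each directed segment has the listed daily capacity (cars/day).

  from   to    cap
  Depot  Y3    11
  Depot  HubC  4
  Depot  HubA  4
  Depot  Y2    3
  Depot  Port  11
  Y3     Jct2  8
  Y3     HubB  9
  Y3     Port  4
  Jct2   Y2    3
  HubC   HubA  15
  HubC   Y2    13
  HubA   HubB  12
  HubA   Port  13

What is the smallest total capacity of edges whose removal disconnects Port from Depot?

23

Augment Depot→Port: bottleneck 11, flow now 11.
Augment Depot→Y3→Port: bottleneck 4, flow now 15.
Augment Depot→HubA→Port: bottleneck 4, flow now 19.
Augment Depot→HubC→HubA→Port: bottleneck 4, flow now 23.
No augmenting path remains; maximum flow = 23.
By max-flow min-cut, the minimum cut capacity equals the max flow.
In the residual graph, reachable from Depot: {Depot, Y3, Jct2, HubB, Y2}.
Min-cut edges: Depot→HubC (4), Depot→HubA (4), Depot→Port (11), Y3→Port (4); capacity 4 + 4 + 11 + 4 = 23.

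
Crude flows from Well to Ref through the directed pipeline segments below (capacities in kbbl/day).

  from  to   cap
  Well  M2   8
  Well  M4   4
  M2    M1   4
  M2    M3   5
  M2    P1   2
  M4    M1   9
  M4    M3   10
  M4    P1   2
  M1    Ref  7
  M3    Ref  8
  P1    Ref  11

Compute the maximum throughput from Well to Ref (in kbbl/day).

Augment Well→M2→M1→Ref: bottleneck 4, flow now 4.
Augment Well→M2→M3→Ref: bottleneck 4, flow now 8.
Augment Well→M4→M1→Ref: bottleneck 3, flow now 11.
Augment Well→M4→M3→Ref: bottleneck 1, flow now 12.
No augmenting path remains; maximum flow = 12.
In the residual graph, reachable from Well: {Well}.
Min-cut edges: Well→M2 (8), Well→M4 (4); capacity 8 + 4 = 12.
This cut is saturated, so no flow can exceed 12.

12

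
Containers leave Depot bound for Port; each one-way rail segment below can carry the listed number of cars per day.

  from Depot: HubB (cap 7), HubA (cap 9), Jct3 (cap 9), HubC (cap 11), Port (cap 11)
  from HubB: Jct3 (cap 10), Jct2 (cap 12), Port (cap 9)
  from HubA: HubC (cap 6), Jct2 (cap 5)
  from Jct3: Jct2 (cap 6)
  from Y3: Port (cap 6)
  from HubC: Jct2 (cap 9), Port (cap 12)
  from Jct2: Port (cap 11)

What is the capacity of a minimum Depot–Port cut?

41

Augment Depot→Port: bottleneck 11, flow now 11.
Augment Depot→HubB→Port: bottleneck 7, flow now 18.
Augment Depot→HubC→Port: bottleneck 11, flow now 29.
Augment Depot→HubA→HubC→Port: bottleneck 1, flow now 30.
Augment Depot→HubA→Jct2→Port: bottleneck 5, flow now 35.
Augment Depot→Jct3→Jct2→Port: bottleneck 6, flow now 41.
No augmenting path remains; maximum flow = 41.
By max-flow min-cut, the minimum cut capacity equals the max flow.
In the residual graph, reachable from Depot: {Depot, HubA, Jct3, HubC, Jct2}.
Min-cut edges: Depot→HubB (7), Depot→Port (11), HubC→Port (12), Jct2→Port (11); capacity 7 + 11 + 12 + 11 = 41.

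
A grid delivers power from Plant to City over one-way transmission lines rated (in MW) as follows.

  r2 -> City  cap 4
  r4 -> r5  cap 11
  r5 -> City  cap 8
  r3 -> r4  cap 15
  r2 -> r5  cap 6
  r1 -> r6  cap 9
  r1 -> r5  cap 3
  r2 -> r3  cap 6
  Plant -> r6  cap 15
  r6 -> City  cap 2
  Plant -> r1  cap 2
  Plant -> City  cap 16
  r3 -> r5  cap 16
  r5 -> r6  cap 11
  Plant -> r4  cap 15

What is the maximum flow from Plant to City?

26

Augment Plant→City: bottleneck 16, flow now 16.
Augment Plant→r6→City: bottleneck 2, flow now 18.
Augment Plant→r1→r5→City: bottleneck 2, flow now 20.
Augment Plant→r4→r5→City: bottleneck 6, flow now 26.
No augmenting path remains; maximum flow = 26.
In the residual graph, reachable from Plant: {Plant, r1, r4, r5, r6}.
Min-cut edges: Plant→City (16), r5→City (8), r6→City (2); capacity 16 + 8 + 2 = 26.
This cut is saturated, so no flow can exceed 26.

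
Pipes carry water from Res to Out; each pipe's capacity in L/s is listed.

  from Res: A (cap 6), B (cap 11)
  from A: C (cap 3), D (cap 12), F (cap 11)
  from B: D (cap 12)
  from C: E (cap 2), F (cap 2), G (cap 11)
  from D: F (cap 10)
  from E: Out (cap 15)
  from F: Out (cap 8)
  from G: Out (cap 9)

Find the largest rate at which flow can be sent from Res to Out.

11

Augment Res→A→F→Out: bottleneck 6, flow now 6.
Augment Res→B→D→F→Out: bottleneck 2, flow now 8.
Augment Res→B→D→F→A→C→E→Out: bottleneck 2, flow now 10. (uses reverse residual edge)
Augment Res→B→D→F→A→C→G→Out: bottleneck 1, flow now 11. (uses reverse residual edge)
No augmenting path remains; maximum flow = 11.
In the residual graph, reachable from Res: {Res, A, B, D, F}.
Min-cut edges: A→C (3), F→Out (8); capacity 3 + 8 = 11.
This cut is saturated, so no flow can exceed 11.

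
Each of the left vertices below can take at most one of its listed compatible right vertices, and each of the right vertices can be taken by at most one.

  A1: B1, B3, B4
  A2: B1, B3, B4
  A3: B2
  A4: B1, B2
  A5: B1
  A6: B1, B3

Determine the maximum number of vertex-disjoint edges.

Unit-capacity flow: source→left, listed edges, right→sink; max matching = max flow.
Augmenting path A1→B1 (+1); matched 1.
Augmenting path A2→B3 (+1); matched 2.
Augmenting path A3→B2 (+1); matched 3.
Augmenting path A4→B1→A1→B4 (+1); matched 4.
No augmenting path remains; maximum matching = 4.
König certificate: {B1, B2, B3, B4} is a vertex cover of size 4 (every listed pair touches it), so no matching can be larger.

4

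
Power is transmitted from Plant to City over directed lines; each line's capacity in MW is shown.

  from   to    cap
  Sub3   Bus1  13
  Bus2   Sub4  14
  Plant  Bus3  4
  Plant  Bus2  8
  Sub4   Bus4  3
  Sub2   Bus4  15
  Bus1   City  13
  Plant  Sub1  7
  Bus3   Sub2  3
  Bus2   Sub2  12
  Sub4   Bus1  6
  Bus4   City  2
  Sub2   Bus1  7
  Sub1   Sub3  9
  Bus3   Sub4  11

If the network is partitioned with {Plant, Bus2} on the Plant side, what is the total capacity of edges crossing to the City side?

37

Edges leaving {Plant, Bus2}: Plant→Bus3 (4), Plant→Sub1 (7), Bus2→Sub4 (14), Bus2→Sub2 (12).
Cut capacity = 4 + 7 + 14 + 12 = 37.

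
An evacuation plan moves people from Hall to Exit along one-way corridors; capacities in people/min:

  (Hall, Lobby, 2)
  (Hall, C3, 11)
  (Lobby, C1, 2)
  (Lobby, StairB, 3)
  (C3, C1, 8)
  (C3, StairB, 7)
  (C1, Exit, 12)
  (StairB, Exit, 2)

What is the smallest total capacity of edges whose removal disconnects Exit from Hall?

12

Augment Hall→Lobby→C1→Exit: bottleneck 2, flow now 2.
Augment Hall→C3→C1→Exit: bottleneck 8, flow now 10.
Augment Hall→C3→StairB→Exit: bottleneck 2, flow now 12.
No augmenting path remains; maximum flow = 12.
By max-flow min-cut, the minimum cut capacity equals the max flow.
In the residual graph, reachable from Hall: {Hall, C3, StairB}.
Min-cut edges: Hall→Lobby (2), C3→C1 (8), StairB→Exit (2); capacity 2 + 8 + 2 = 12.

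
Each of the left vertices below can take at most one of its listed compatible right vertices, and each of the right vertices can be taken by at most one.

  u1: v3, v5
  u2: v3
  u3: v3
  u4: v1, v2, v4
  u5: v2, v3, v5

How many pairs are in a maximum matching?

4

Unit-capacity flow: source→left, listed edges, right→sink; max matching = max flow.
Augmenting path u1→v3 (+1); matched 1.
Augmenting path u4→v1 (+1); matched 2.
Augmenting path u5→v2 (+1); matched 3.
Augmenting path u2→v3→u1→v5 (+1); matched 4.
No augmenting path remains; maximum matching = 4.
König certificate: {u1, u4, u5, v3} is a vertex cover of size 4 (every listed pair touches it), so no matching can be larger.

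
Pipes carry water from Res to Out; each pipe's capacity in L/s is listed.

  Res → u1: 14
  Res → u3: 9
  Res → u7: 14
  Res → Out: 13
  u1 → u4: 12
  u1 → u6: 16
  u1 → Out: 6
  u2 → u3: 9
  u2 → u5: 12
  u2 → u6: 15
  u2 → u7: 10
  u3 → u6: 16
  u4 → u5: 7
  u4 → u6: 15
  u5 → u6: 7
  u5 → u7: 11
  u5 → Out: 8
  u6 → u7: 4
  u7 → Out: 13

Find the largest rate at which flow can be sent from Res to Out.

Augment Res→Out: bottleneck 13, flow now 13.
Augment Res→u1→Out: bottleneck 6, flow now 19.
Augment Res→u7→Out: bottleneck 13, flow now 32.
Augment Res→u1→u4→u5→Out: bottleneck 7, flow now 39.
No augmenting path remains; maximum flow = 39.
In the residual graph, reachable from Res: {Res, u1, u3, u4, u6, u7}.
Min-cut edges: Res→Out (13), u1→Out (6), u4→u5 (7), u7→Out (13); capacity 13 + 6 + 7 + 13 = 39.
This cut is saturated, so no flow can exceed 39.

39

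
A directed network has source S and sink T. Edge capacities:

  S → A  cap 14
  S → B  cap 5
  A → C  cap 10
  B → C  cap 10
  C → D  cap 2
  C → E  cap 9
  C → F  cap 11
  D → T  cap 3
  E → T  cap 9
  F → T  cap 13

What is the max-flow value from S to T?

15

Augment S→A→C→D→T: bottleneck 2, flow now 2.
Augment S→A→C→E→T: bottleneck 8, flow now 10.
Augment S→B→C→E→T: bottleneck 1, flow now 11.
Augment S→B→C→F→T: bottleneck 4, flow now 15.
No augmenting path remains; maximum flow = 15.
In the residual graph, reachable from S: {S, A}.
Min-cut edges: S→B (5), A→C (10); capacity 5 + 10 = 15.
This cut is saturated, so no flow can exceed 15.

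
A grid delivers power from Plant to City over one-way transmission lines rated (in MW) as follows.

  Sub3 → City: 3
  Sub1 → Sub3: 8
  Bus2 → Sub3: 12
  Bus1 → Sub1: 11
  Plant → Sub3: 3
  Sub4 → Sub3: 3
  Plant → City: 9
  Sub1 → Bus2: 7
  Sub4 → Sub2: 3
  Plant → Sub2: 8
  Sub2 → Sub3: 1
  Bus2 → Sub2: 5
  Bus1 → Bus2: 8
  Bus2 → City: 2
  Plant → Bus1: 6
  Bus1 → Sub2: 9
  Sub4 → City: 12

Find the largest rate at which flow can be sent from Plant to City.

14

Augment Plant→City: bottleneck 9, flow now 9.
Augment Plant→Sub3→City: bottleneck 3, flow now 12.
Augment Plant→Bus1→Bus2→City: bottleneck 2, flow now 14.
No augmenting path remains; maximum flow = 14.
In the residual graph, reachable from Plant: {Plant, Bus1, Sub1, Bus2, Sub3, Sub2}.
Min-cut edges: Plant→City (9), Bus2→City (2), Sub3→City (3); capacity 9 + 2 + 3 = 14.
This cut is saturated, so no flow can exceed 14.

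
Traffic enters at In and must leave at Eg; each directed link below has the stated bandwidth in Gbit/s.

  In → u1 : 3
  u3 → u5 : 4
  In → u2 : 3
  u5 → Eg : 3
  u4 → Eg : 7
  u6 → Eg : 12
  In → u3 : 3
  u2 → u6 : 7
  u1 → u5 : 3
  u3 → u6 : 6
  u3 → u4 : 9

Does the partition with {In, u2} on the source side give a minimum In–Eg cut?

Given cut capacity: 3 + 3 + 7 = 13.
Augment In→u1→u5→Eg: bottleneck 3, flow now 3.
Augment In→u2→u6→Eg: bottleneck 3, flow now 6.
Augment In→u3→u4→Eg: bottleneck 3, flow now 9.
No augmenting path remains; maximum flow = 9.
In the residual graph, reachable from In: {In}.
Min-cut edges: In→u1 (3), In→u2 (3), In→u3 (3); capacity 3 + 3 + 3 = 9.
Cut capacity 13 exceeds the max flow 9, so it is not minimum.

No — its capacity is 13, but the minimum cut has capacity 9.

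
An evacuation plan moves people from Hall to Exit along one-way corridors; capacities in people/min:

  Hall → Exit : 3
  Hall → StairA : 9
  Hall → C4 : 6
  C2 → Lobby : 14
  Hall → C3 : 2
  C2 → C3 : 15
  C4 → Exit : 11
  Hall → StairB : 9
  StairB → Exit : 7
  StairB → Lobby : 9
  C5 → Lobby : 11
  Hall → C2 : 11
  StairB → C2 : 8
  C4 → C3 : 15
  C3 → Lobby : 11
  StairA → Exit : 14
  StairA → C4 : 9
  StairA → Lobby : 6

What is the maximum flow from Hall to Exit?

25

Augment Hall→Exit: bottleneck 3, flow now 3.
Augment Hall→StairB→Exit: bottleneck 7, flow now 10.
Augment Hall→StairA→Exit: bottleneck 9, flow now 19.
Augment Hall→C4→Exit: bottleneck 6, flow now 25.
No augmenting path remains; maximum flow = 25.
In the residual graph, reachable from Hall: {Hall, StairB, C2, C3, Lobby}.
Min-cut edges: Hall→StairA (9), Hall→C4 (6), Hall→Exit (3), StairB→Exit (7); capacity 9 + 6 + 3 + 7 = 25.
This cut is saturated, so no flow can exceed 25.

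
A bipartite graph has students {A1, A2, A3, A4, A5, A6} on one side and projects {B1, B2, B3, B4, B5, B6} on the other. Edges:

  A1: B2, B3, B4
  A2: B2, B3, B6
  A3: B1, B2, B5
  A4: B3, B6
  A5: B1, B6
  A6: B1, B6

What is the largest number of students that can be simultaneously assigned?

6

Unit-capacity flow: source→left, listed edges, right→sink; max matching = max flow.
Augmenting path A1→B2 (+1); matched 1.
Augmenting path A2→B3 (+1); matched 2.
Augmenting path A3→B1 (+1); matched 3.
Augmenting path A4→B6 (+1); matched 4.
Augmenting path A5→B1→A3→B5 (+1); matched 5.
Augmenting path A6→B6→A4→B3→A2→B2→A1→B4 (+1); matched 6.
No augmenting path remains; maximum matching = 6.
König certificate: {A1, A2, A3, A4, A5, A6} is a vertex cover of size 6 (every listed pair touches it), so no matching can be larger.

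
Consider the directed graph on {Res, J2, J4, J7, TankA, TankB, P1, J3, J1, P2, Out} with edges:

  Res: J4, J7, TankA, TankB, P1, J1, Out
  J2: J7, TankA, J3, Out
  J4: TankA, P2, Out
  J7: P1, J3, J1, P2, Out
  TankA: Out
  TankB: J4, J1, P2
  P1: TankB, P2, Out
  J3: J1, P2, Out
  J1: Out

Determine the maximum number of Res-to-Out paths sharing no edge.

Assign every edge capacity 1; by Menger, the answer equals the max flow.
Path Res→Out (+1); total 1.
Path Res→J4→Out (+1); total 2.
Path Res→J7→Out (+1); total 3.
Path Res→TankA→Out (+1); total 4.
Path Res→P1→Out (+1); total 5.
Path Res→J1→Out (+1); total 6.
No residual Res→Out path; max flow = 6.
Certifying cut of size 6: {J1→Out, J4→Out, Res→J7, Res→Out, Res→P1, TankA→Out}.

6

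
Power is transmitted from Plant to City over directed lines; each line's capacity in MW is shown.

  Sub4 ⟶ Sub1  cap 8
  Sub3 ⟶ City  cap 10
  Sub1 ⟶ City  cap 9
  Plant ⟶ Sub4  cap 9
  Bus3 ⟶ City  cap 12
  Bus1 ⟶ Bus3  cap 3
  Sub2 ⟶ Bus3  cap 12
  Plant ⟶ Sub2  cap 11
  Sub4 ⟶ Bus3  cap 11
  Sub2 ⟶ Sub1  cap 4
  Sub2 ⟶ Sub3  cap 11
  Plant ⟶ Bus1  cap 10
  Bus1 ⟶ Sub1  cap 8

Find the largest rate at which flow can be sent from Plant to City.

30

Augment Plant→Bus1→Bus3→City: bottleneck 3, flow now 3.
Augment Plant→Bus1→Sub1→City: bottleneck 7, flow now 10.
Augment Plant→Sub2→Bus3→City: bottleneck 9, flow now 19.
Augment Plant→Sub2→Sub1→City: bottleneck 2, flow now 21.
Augment Plant→Sub4→Bus3→Sub2→Sub3→City: bottleneck 9, flow now 30. (uses reverse residual edge)
No augmenting path remains; maximum flow = 30.
In the residual graph, reachable from Plant: {Plant}.
Min-cut edges: Plant→Bus1 (10), Plant→Sub2 (11), Plant→Sub4 (9); capacity 10 + 11 + 9 = 30.
This cut is saturated, so no flow can exceed 30.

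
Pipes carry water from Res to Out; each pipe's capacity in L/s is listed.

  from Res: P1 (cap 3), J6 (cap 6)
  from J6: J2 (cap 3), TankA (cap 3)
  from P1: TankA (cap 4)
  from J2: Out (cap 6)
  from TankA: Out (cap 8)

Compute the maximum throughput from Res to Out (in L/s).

Augment Res→J6→J2→Out: bottleneck 3, flow now 3.
Augment Res→J6→TankA→Out: bottleneck 3, flow now 6.
Augment Res→P1→TankA→Out: bottleneck 3, flow now 9.
No augmenting path remains; maximum flow = 9.
In the residual graph, reachable from Res: {Res}.
Min-cut edges: Res→J6 (6), Res→P1 (3); capacity 6 + 3 = 9.
This cut is saturated, so no flow can exceed 9.

9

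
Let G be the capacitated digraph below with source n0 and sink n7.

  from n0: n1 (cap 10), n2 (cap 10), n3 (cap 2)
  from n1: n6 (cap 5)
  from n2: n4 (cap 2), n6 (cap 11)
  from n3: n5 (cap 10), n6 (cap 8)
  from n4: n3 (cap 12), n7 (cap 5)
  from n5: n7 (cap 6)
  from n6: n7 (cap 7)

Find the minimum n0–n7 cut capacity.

11

Augment n0→n1→n6→n7: bottleneck 5, flow now 5.
Augment n0→n2→n4→n7: bottleneck 2, flow now 7.
Augment n0→n2→n6→n7: bottleneck 2, flow now 9.
Augment n0→n3→n5→n7: bottleneck 2, flow now 11.
No augmenting path remains; maximum flow = 11.
By max-flow min-cut, the minimum cut capacity equals the max flow.
In the residual graph, reachable from n0: {n0, n1, n2, n6}.
Min-cut edges: n0→n3 (2), n2→n4 (2), n6→n7 (7); capacity 2 + 2 + 7 = 11.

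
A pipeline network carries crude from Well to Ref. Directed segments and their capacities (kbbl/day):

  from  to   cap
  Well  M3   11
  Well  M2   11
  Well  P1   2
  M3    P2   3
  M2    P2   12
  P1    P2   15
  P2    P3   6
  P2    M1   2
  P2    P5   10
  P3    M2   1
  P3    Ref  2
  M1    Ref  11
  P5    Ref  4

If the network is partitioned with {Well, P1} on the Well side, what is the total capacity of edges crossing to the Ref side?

Edges leaving {Well, P1}: Well→M3 (11), Well→M2 (11), P1→P2 (15).
Cut capacity = 11 + 11 + 15 = 37.

37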